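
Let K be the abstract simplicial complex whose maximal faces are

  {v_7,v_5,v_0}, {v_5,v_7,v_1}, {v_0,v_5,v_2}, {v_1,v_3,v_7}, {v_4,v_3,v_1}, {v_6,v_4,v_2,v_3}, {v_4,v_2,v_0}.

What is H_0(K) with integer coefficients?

H_0 ≅ Z.

Fix the vertex order v_0 < v_1 < v_2 < v_3 < v_4 < v_5 < v_6 < v_7 and write every simplex with vertices in increasing order. Then dim K = 3 and the simplices of K are:

  0-simplices (8): [v_0], [v_1], [v_2], [v_3], [v_4], [v_5], [v_6], [v_7]
  1-simplices (17): (17 of them)
  2-simplices (10): [v_0,v_2,v_4], [v_0,v_2,v_5], [v_0,v_5,v_7], [v_1,v_3,v_4], [v_1,v_3,v_7], [v_1,v_5,v_7], [v_2,v_3,v_4], [v_2,v_3,v_6], [v_2,v_4,v_6], [v_3,v_4,v_6]
  3-simplices (1): [v_2,v_3,v_4,v_6]

giving chain groups C_0 ≅ Z^8, C_1 ≅ Z^17, C_2 ≅ Z^10, C_3 ≅ Z^1.

Boundary ∂_1: C_1 → C_0 is given by ∂[p,q] = [q] − [p]. For instance
  ∂[v_5,v_7] = [v_7] − [v_5].
This gives a 8×17 integer matrix of rank 7; reducing to Smith normal form yields diagonal entries (1,1,1,1,1,1,1).

Boundary ∂_2: C_2 → C_1 acts by ∂[p,q,r] = [q,r] − [p,r] + [p,q]. For instance
  ∂[v_0,v_2,v_5] = [v_2,v_5] − [v_0,v_5] + [v_0,v_2],
  ∂[v_2,v_3,v_4] = [v_3,v_4] − [v_2,v_4] + [v_2,v_3].
The 17×10 boundary matrix has rank 9 and Smith normal form diag(1,1,1,1,1,1,1,1,1).

∂_3: C_3 → C_2 sends each 3-simplex σ to the alternating sum Σ_i (−1)^i (σ with its i-th vertex removed). For instance
  ∂[v_2,v_3,v_4,v_6] = [v_3,v_4,v_6] − [v_2,v_4,v_6] + [v_2,v_3,v_6] − [v_2,v_3,v_4].
As a 10×1 matrix over Z this has rank 1, with invariant factors (1).

Now H_k = ker ∂_k / im ∂_{k+1}, so:

  H_0: rank C_0 − rank ∂_1 = 8 − 7 = 1, and the invariant factors of ∂_1 are all 1, so H_0 ≅ Z.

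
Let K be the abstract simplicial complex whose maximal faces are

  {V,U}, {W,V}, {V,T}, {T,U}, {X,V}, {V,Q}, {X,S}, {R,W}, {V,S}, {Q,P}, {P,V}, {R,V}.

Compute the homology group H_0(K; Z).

H_0 ≅ Z.

K has 9 vertices, 12 edges.
rank ∂_0 = 0, rank ∂_1 = 8 ⇒ b_0 = 9 − 0 − 8 = 1; all invariant factors of ∂_1 are 1 so no torsion. So H_0 = Z.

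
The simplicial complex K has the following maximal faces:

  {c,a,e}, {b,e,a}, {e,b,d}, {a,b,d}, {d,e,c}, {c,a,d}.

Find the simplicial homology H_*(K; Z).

H_0 = Z,  H_1 = 0,  H_2 = Z.

Take the total order a < b < c < d < e on the vertex set. Then K (dimension 2) consists of the simplices:

  0-simplices (5): a, b, c, d, e
  1-simplices (9): ab, ac, ad, ae, bd, be, cd, ce, de
  2-simplices (6): abd, abe, acd, ace, bde, cde

so the chain groups are C_0 ≅ Z^5, C_1 ≅ Z^9, C_2 ≅ Z^6.

The boundary map ∂_1: C_1 → C_0 sends each edge [p,q] (with p < q) to q − p. For instance
  ∂ad = d − a.
The resulting 5×9 matrix has rank 4, and its Smith normal form has invariant factors (1,1,1,1).

Boundary ∂_2: C_2 → C_1 sends each 2-simplex [p,q,r] to [q,r] − [p,r] + [p,q]. For instance
  ∂ace = ce − ae + ac,
  ∂cde = de − ce + cd.
The 9×6 boundary matrix has rank 5 and Smith normal form diag(1,1,1,1,1).

Computing H_k = (kernel of ∂_k) / (image of ∂_{k+1}):

  H_0: rank C_0 − rank ∂_1 = 5 − 4 = 1, and the invariant factors of ∂_1 are all 1, so H_0 ≅ Z.
  H_1: rank ker ∂_1 − rank ∂_2 = (9 − 4) − 5 = 0, and the invariant factors of ∂_2 are all 1, so H_1 ≅ 0.
  H_2: rank ker ∂_2 − rank ∂_3 = (6 − 5) − 0 = 1, and there is no ∂_3, so H_2 ≅ Z.

As a check, the Euler characteristic is 5 − 9 + 6 = 2, which agrees with 1 − 0 + 1 = 2.
(K is a triangulation of the 2-sphere S^2.)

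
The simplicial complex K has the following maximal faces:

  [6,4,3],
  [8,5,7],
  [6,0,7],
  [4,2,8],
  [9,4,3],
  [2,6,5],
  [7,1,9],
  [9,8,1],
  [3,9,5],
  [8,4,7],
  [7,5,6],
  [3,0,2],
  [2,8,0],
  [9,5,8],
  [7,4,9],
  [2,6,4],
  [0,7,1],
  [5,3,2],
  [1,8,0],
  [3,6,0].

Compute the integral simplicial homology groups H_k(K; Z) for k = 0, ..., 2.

H_0 = Z,  H_1 = Z × Z/2,  H_2 = 0.

Order the vertices as 0 < 1 < 2 < 3 < 4 < 5 < 6 < 7 < 8 < 9. Listing each simplex with vertices in this order, K has dimension 2 with simplices:

  0-simplices (10): [0], [1], [2], [3], [4], [5], [6], [7], [8], [9]
  1-simplices (30): (30 of them)
  2-simplices (20): (20 of them)

giving chain groups C_0 ≅ Z^10, C_1 ≅ Z^30, C_2 ≅ Z^20.

The boundary map ∂_1: C_1 → C_0 is given by ∂[p,q] = [q] − [p]. For instance
  ∂[3,6] = [6] − [3].
As a 10×30 matrix over Z this has rank 9, with invariant factors (1,1,1,1,1,1,1,1,1).

∂_2: C_2 → C_1 sends each 2-simplex [p,q,r] to [q,r] − [p,r] + [p,q]. For instance
  ∂[2,3,5] = [3,5] − [2,5] + [2,3],
  ∂[0,1,7] = [1,7] − [0,7] + [0,1].
As a 30×20 matrix over Z this has rank 20, with invariant factors (1,1,1,1,1,1,1,1,1,1,1,1,1,1,1,1,1,1,1,2).

Reading off H_k = ker ∂_k / im ∂_{k+1}:

  H_0: rank C_0 − rank ∂_1 = 10 − 9 = 1, and the invariant factors of ∂_1 are all 1, so H_0 ≅ Z.
  H_1: rank ker ∂_1 − rank ∂_2 = (30 − 9) − 20 = 1, and ∂_2 has invariant factor 2 > 1, so H_1 ≅ Z × Z/2.
  H_2: rank ker ∂_2 − rank ∂_3 = (20 − 20) − 0 = 0, and there is no ∂_3, so H_2 ≅ 0.

As a check, the Euler characteristic is 10 − 30 + 20 = 0, which agrees with 1 − 1 + 0 = 0.
(K is a triangulation of the Klein bottle.)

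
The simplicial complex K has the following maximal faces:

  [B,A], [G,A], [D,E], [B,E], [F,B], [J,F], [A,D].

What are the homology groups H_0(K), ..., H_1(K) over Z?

H_0 = Z,  H_1 = Z.

Take the total order A < B < D < E < F < G < J on the vertex set. Then K (dimension 1) consists of the simplices:

  0-simplices (7): A, B, D, E, F, G, J
  1-simplices (7): AB, AD, AG, BE, BF, DE, FJ

giving chain groups C_0 ≅ Z^7, C_1 ≅ Z^7.

Boundary ∂_1: C_1 → C_0 is given by ∂[p,q] = [q] − [p]. For instance
  ∂BF = F − B.
The resulting 7×7 matrix has rank 6, and its Smith normal form has invariant factors (1,1,1,1,1,1).

Computing H_k = (kernel of ∂_k) / (image of ∂_{k+1}):

  H_0: rank C_0 − rank ∂_1 = 7 − 6 = 1, and the invariant factors of ∂_1 are all 1, so H_0 ≅ Z.
  H_1: rank ker ∂_1 − rank ∂_2 = (7 − 6) − 0 = 1, and there is no ∂_2, so H_1 ≅ Z.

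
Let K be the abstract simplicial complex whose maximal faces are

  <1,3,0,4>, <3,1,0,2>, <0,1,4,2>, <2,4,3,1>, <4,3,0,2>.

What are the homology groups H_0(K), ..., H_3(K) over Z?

H_0 = Z,  H_1 = 0,  H_2 = 0,  H_3 = Z.

Take the total order 0 < 1 < 2 < 3 < 4 on the vertex set. Then K (dimension 3) consists of the simplices:

  0-simplices (5): [0], [1], [2], [3], [4]
  1-simplices (10): [0,1], [0,2], [0,3], [0,4], [1,2], [1,3], [1,4], [2,3], [2,4], [3,4]
  2-simplices (10): [0,1,2], [0,1,3], [0,1,4], [0,2,3], [0,2,4], [0,3,4], [1,2,3], [1,2,4], [1,3,4], [2,3,4]
  3-simplices (5): [0,1,2,3], [0,1,2,4], [0,1,3,4], [0,2,3,4], [1,2,3,4]

Hence C_0 ≅ Z^5, C_1 ≅ Z^10, C_2 ≅ Z^10, C_3 ≅ Z^5.

The boundary map ∂_1: C_1 → C_0 maps an edge to its endpoints' difference, ∂[p,q] = q − p. For instance
  ∂[0,3] = [3] − [0].
As a 5×10 matrix over Z this has rank 4, with invariant factors (1,1,1,1).

The boundary map ∂_2: C_2 → C_1 acts by ∂[p,q,r] = [q,r] − [p,r] + [p,q]. For instance
  ∂[2,3,4] = [3,4] − [2,4] + [2,3],
  ∂[0,1,4] = [1,4] − [0,4] + [0,1].
This gives a 10×10 integer matrix of rank 6; reducing to Smith normal form yields diagonal entries (1,1,1,1,1,1).

∂_3: C_3 → C_2 sends each 3-simplex σ to the alternating sum Σ_i (−1)^i (σ with its i-th vertex removed). For instance
  ∂[0,1,3,4] = [1,3,4] − [0,3,4] + [0,1,4] − [0,1,3],
  ∂[1,2,3,4] = [2,3,4] − [1,3,4] + [1,2,4] − [1,2,3].
The resulting 10×5 matrix has rank 4, and its Smith normal form has invariant factors (1,1,1,1).

Reading off H_k = ker ∂_k / im ∂_{k+1}:

  H_0: rank C_0 − rank ∂_1 = 5 − 4 = 1, and the invariant factors of ∂_1 are all 1, so H_0 = Z.
  H_1: rank ker ∂_1 − rank ∂_2 = (10 − 4) − 6 = 0, and the invariant factors of ∂_2 are all 1, so H_1 = 0.
  H_2: rank ker ∂_2 − rank ∂_3 = (10 − 6) − 4 = 0, and the invariant factors of ∂_3 are all 1, so H_2 = 0.
  H_3: rank ker ∂_3 − rank ∂_4 = (5 − 4) − 0 = 1, and there is no ∂_4, so H_3 = Z.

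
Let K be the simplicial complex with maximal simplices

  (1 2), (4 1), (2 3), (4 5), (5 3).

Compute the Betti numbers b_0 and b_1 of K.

We work with the vertex ordering 1 < 2 < 3 < 4 < 5. The simplices of K, each written with vertices in increasing order, are:

  0-simplices (5): [1], [2], [3], [4], [5]
  1-simplices (5): [1,2], [1,4], [2,3], [3,5], [4,5]

Hence C_0 ≅ Z^5, C_1 ≅ Z^5.

∂_1: C_1 → C_0 maps an edge to its endpoints' difference, ∂[p,q] = q − p. For instance
  ∂[2,3] = [3] − [2].
The 5×5 boundary matrix has rank 4 and Smith normal form diag(1,1,1,1).

Reading off H_k = ker ∂_k / im ∂_{k+1}:

  H_0: rank C_0 − rank ∂_1 = 5 − 4 = 1, and the invariant factors of ∂_1 are all 1, so H_0 = Z.
  H_1: rank ker ∂_1 − rank ∂_2 = (5 − 4) − 0 = 1, and there is no ∂_2, so H_1 = Z.

Hence the Betti numbers are b_0 = 1, b_1 = 1.

b_0 = 1, b_1 = 1.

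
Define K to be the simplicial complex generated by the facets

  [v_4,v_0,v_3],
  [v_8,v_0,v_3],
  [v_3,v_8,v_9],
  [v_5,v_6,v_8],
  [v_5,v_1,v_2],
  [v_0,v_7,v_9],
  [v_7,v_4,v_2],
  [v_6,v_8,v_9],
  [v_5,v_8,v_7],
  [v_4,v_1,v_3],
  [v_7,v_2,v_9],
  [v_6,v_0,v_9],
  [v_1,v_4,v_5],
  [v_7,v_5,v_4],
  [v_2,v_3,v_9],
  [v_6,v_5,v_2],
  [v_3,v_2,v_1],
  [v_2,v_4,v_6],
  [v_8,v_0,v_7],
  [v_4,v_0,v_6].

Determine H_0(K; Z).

K has 10 vertices, 30 edges, 20 triangles.
rank ∂_0 = 0, rank ∂_1 = 9 ⇒ b_0 = 10 − 0 − 9 = 1; all invariant factors of ∂_1 are 1 so no torsion. So H_0 ≅ Z.

H_0 = Z.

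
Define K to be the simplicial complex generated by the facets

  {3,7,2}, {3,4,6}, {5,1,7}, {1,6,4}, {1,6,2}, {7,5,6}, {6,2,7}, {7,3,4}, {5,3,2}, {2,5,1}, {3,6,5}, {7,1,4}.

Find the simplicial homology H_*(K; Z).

Take the total order 1 < 2 < 3 < 4 < 5 < 6 < 7 on the vertex set. Then K (dimension 2) consists of the simplices:

  0-simplices (7): [1], [2], [3], [4], [5], [6], [7]
  1-simplices (18): [1,2], [1,4], [1,5], [1,6], [1,7], [2,3], [2,5], [2,6], [2,7], [3,4], [3,5], [3,6], [3,7], [4,6], [4,7], [5,6], [5,7], [6,7]
  2-simplices (12): [1,2,5], [1,2,6], [1,4,6], [1,4,7], [1,5,7], [2,3,5], [2,3,7], [2,6,7], [3,4,6], [3,4,7], [3,5,6], [5,6,7]

so the chain groups are C_0 ≅ Z^7, C_1 ≅ Z^18, C_2 ≅ Z^12.

Boundary ∂_1: C_1 → C_0 is given by ∂[p,q] = [q] − [p].
The resulting 7×18 matrix has rank 6, and its Smith normal form has invariant factors (1,1,1,1,1,1).

The boundary map ∂_2: C_2 → C_1 acts by ∂[p,q,r] = [q,r] − [p,r] + [p,q]. For instance
  ∂[1,5,7] = [5,7] − [1,7] + [1,5],
  ∂[2,6,7] = [6,7] − [2,7] + [2,6].
The resulting 18×12 matrix has rank 12, and its Smith normal form has invariant factors (1,1,1,1,1,1,1,1,1,1,1,2).

From H_k ≅ ker(∂_k) / im(∂_{k+1}) we obtain:

  H_0: rank C_0 − rank ∂_1 = 7 − 6 = 1, and the invariant factors of ∂_1 are all 1, so H_0 ≅ Z.
  H_1: rank ker ∂_1 − rank ∂_2 = (18 − 6) − 12 = 0, and ∂_2 has invariant factor 2 > 1, so H_1 ≅ Z/2.
  H_2: rank ker ∂_2 − rank ∂_3 = (12 − 12) − 0 = 0, and there is no ∂_3, so H_2 ≅ 0.

H_0 ≅ Z,  H_1 ≅ Z/2,  H_2 = 0.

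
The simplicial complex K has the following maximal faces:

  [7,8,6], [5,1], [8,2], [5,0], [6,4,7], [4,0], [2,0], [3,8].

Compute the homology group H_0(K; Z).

H_0 = Z.

We work with the vertex ordering 0 < 1 < 2 < 3 < 4 < 5 < 6 < 7 < 8. The simplices of K, each written with vertices in increasing order, are:

  0-simplices (9): [0], [1], [2], [3], [4], [5], [6], [7], [8]
  1-simplices (11): [0,2], [0,4], [0,5], [1,5], [2,8], [3,8], [4,6], [4,7], [6,7], [6,8], [7,8]
  2-simplices (2): [4,6,7], [6,7,8]

so the chain groups are C_0 ≅ Z^9, C_1 ≅ Z^11, C_2 ≅ Z^2.

∂_1: C_1 → C_0 is given by ∂[p,q] = [q] − [p]. For instance
  ∂[4,7] = [7] − [4].
As a 9×11 matrix over Z this has rank 8, with invariant factors (1,1,1,1,1,1,1,1).

Boundary ∂_2: C_2 → C_1 maps a triangle to the signed sum of its edges. For instance
  ∂[6,7,8] = [7,8] − [6,8] + [6,7],
  ∂[4,6,7] = [6,7] − [4,7] + [4,6].
The resulting 11×2 matrix has rank 2, and its Smith normal form has invariant factors (1,1).

Reading off H_k = ker ∂_k / im ∂_{k+1}:

  H_0: rank C_0 − rank ∂_1 = 9 − 8 = 1, and the invariant factors of ∂_1 are all 1, so H_0 ≅ Z.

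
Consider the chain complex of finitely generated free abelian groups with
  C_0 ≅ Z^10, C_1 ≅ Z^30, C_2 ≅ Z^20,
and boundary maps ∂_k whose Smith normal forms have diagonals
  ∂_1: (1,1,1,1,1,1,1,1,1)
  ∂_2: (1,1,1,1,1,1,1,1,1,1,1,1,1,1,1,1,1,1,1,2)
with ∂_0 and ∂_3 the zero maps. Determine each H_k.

H_0: b_0 = 10 − 0 − 9 = 1; torsion from ∂_1 factors > 1: none. So H_0 ≅ Z.
H_1: b_1 = 30 − 9 − 20 = 1; torsion from ∂_2 factors > 1: [2]. So H_1 ≅ Z ⊕ Z/2Z.
H_2: b_2 = 20 − 20 − 0 = 0; torsion from ∂_3 factors > 1: none. So H_2 ≅ 0.

H_0 ≅ Z,  H_1 ≅ Z ⊕ Z/2Z,  H_2 = 0.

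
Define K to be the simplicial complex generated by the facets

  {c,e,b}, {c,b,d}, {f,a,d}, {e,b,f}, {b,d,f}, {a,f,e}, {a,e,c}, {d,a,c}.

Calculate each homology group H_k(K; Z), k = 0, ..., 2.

H_0 ≅ Z,  H_1 = 0,  H_2 ≅ Z.

K has 6 vertices, 12 edges, 8 triangles.
rank ∂_0 = 0, rank ∂_1 = 5 ⇒ b_0 = 6 − 0 − 5 = 1; all invariant factors of ∂_1 are 1 so no torsion. So H_0 = Z.
rank ∂_1 = 5, rank ∂_2 = 7 ⇒ b_1 = 12 − 5 − 7 = 0; all invariant factors of ∂_2 are 1 so no torsion. So H_1 = 0.
rank ∂_2 = 7, rank ∂_3 = 0 ⇒ b_2 = 8 − 7 − 0 = 1. So H_2 = Z.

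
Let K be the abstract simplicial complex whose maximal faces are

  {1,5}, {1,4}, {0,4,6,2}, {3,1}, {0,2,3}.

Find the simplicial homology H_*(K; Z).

H_0 ≅ Z,  H_1 ≅ Z,  H_2 = 0,  H_3 = 0.

Fix the vertex order 0 < 1 < 2 < 3 < 4 < 5 < 6 and write every simplex with vertices in increasing order. Then dim K = 3 and the simplices of K are:

  0-simplices (7): [0], [1], [2], [3], [4], [5], [6]
  1-simplices (11): [0,2], [0,3], [0,4], [0,6], [1,3], [1,4], [1,5], [2,3], [2,4], [2,6], [4,6]
  2-simplices (5): [0,2,3], [0,2,4], [0,2,6], [0,4,6], [2,4,6]
  3-simplices (1): [0,2,4,6]

giving chain groups C_0 ≅ Z^7, C_1 ≅ Z^11, C_2 ≅ Z^5, C_3 ≅ Z^1.

Boundary ∂_1: C_1 → C_0 maps an edge to its endpoints' difference, ∂[p,q] = q − p. For instance
  ∂[2,4] = [4] − [2].
This gives a 7×11 integer matrix of rank 6; reducing to Smith normal form yields diagonal entries (1,1,1,1,1,1).

The boundary map ∂_2: C_2 → C_1 sends each 2-simplex [p,q,r] to [q,r] − [p,r] + [p,q]. For instance
  ∂[2,4,6] = [4,6] − [2,6] + [2,4],
  ∂[0,2,6] = [2,6] − [0,6] + [0,2].
The 11×5 boundary matrix has rank 4 and Smith normal form diag(1,1,1,1).

Boundary ∂_3: C_3 → C_2 sends each 3-simplex σ to the alternating sum Σ_i (−1)^i (σ with its i-th vertex removed). For instance
  ∂[0,2,4,6] = [2,4,6] − [0,4,6] + [0,2,6] − [0,2,4].
The resulting 5×1 matrix has rank 1, and its Smith normal form has invariant factors (1).

Now H_k = ker ∂_k / im ∂_{k+1}, so:

  H_0: rank C_0 − rank ∂_1 = 7 − 6 = 1, and the invariant factors of ∂_1 are all 1, so H_0 ≅ Z.
  H_1: rank ker ∂_1 − rank ∂_2 = (11 − 6) − 4 = 1, and the invariant factors of ∂_2 are all 1, so H_1 ≅ Z.
  H_2: rank ker ∂_2 − rank ∂_3 = (5 − 4) − 1 = 0, and the invariant factors of ∂_3 are all 1, so H_2 ≅ 0.
  H_3: rank ker ∂_3 − rank ∂_4 = (1 − 1) − 0 = 0, and there is no ∂_4, so H_3 ≅ 0.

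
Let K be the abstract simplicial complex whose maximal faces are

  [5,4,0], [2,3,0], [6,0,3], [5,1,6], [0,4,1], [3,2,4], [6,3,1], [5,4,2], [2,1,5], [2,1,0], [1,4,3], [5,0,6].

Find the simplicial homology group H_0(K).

H_0 ≅ Z.

Take the total order 0 < 1 < 2 < 3 < 4 < 5 < 6 on the vertex set. Then K (dimension 2) consists of the simplices:

  0-simplices (7): [0], [1], [2], [3], [4], [5], [6]
  1-simplices (18): [0,1], [0,2], [0,3], [0,4], [0,5], [0,6], [1,2], [1,3], [1,4], [1,5], [1,6], [2,3], [2,4], [2,5], [3,4], [3,6], [4,5], [5,6]
  2-simplices (12): [0,1,2], [0,1,4], [0,2,3], [0,3,6], [0,4,5], [0,5,6], [1,2,5], [1,3,4], [1,3,6], [1,5,6], [2,3,4], [2,4,5]

giving chain groups C_0 ≅ Z^7, C_1 ≅ Z^18, C_2 ≅ Z^12.

∂_1: C_1 → C_0 is given by ∂[p,q] = [q] − [p].
As a 7×18 matrix over Z this has rank 6, with invariant factors (1,1,1,1,1,1).

∂_2: C_2 → C_1 maps a triangle to the signed sum of its edges. For instance
  ∂[0,1,4] = [1,4] − [0,4] + [0,1],
  ∂[1,2,5] = [2,5] − [1,5] + [1,2].
The 18×12 boundary matrix has rank 12 and Smith normal form diag(1,1,1,1,1,1,1,1,1,1,1,2).

Reading off H_k = ker ∂_k / im ∂_{k+1}:

  H_0: rank C_0 − rank ∂_1 = 7 − 6 = 1, and the invariant factors of ∂_1 are all 1, so H_0 ≅ Z.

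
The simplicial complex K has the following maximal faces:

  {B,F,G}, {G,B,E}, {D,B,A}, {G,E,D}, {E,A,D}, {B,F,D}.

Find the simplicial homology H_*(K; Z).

H_0 = Z,  H_1 = Z,  H_2 = 0.

Take the total order A < B < D < E < F < G on the vertex set. Then K (dimension 2) consists of the simplices:

  0-simplices (6): A, B, D, E, F, G
  1-simplices (12): AB, AD, AE, BD, BE, BF, BG, DE, DF, DG, EG, FG
  2-simplices (6): ABD, ADE, BDF, BEG, BFG, DEG

giving chain groups C_0 ≅ Z^6, C_1 ≅ Z^12, C_2 ≅ Z^6.

The boundary map ∂_1: C_1 → C_0 is given by ∂[p,q] = [q] − [p]. For instance
  ∂DE = E − D.
As a 6×12 matrix over Z this has rank 5, with invariant factors (1,1,1,1,1).

∂_2: C_2 → C_1 maps a triangle to the signed sum of its edges. For instance
  ∂ABD = BD − AD + AB,
  ∂BDF = DF − BF + BD.
The resulting 12×6 matrix has rank 6, and its Smith normal form has invariant factors (1,1,1,1,1,1).

From H_k ≅ ker(∂_k) / im(∂_{k+1}) we obtain:

  H_0: rank C_0 − rank ∂_1 = 6 − 5 = 1, and the invariant factors of ∂_1 are all 1, so H_0 ≅ Z.
  H_1: rank ker ∂_1 − rank ∂_2 = (12 − 5) − 6 = 1, and the invariant factors of ∂_2 are all 1, so H_1 ≅ Z.
  H_2: rank ker ∂_2 − rank ∂_3 = (6 − 6) − 0 = 0, and there is no ∂_3, so H_2 ≅ 0.

As a check, the Euler characteristic is 6 − 12 + 6 = 0, which agrees with 1 − 1 + 0 = 0.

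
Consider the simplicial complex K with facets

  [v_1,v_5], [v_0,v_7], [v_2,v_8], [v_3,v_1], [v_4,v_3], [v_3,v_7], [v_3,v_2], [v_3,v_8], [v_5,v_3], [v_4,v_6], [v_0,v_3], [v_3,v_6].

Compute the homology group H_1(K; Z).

H_1 = Z^4.

K has 9 vertices, 12 edges.
rank ∂_1 = 8, rank ∂_2 = 0 ⇒ b_1 = 12 − 8 − 0 = 4. So H_1 ≅ Z^4.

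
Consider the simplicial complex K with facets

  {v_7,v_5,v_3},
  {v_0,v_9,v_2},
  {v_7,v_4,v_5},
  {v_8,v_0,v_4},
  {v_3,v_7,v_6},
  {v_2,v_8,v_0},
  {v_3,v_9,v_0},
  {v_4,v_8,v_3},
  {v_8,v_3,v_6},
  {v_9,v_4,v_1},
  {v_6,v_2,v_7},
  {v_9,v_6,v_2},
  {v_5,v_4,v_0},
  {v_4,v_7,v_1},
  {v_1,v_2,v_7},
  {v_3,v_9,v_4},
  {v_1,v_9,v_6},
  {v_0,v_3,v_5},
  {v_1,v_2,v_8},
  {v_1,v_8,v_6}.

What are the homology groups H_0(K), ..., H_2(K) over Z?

Take the total order v_0 < v_1 < v_2 < v_3 < v_4 < v_5 < v_6 < v_7 < v_8 < v_9 on the vertex set. Then K (dimension 2) consists of the simplices:

  0-simplices (10): [v_0], [v_1], [v_2], [v_3], [v_4], [v_5], [v_6], [v_7], [v_8], [v_9]
  1-simplices (30): (30 of them)
  2-simplices (20): (20 of them)

so the chain groups are C_0 ≅ Z^10, C_1 ≅ Z^30, C_2 ≅ Z^20.

∂_1: C_1 → C_0 maps an edge to its endpoints' difference, ∂[p,q] = q − p. For instance
  ∂[v_1,v_4] = [v_4] − [v_1].
As a 10×30 matrix over Z this has rank 9, with invariant factors (1,1,1,1,1,1,1,1,1).

The boundary map ∂_2: C_2 → C_1 sends each 2-simplex [p,q,r] to [q,r] − [p,r] + [p,q]. For instance
  ∂[v_1,v_2,v_7] = [v_2,v_7] − [v_1,v_7] + [v_1,v_2],
  ∂[v_2,v_6,v_9] = [v_6,v_9] − [v_2,v_9] + [v_2,v_6].
The 30×20 boundary matrix has rank 20 and Smith normal form diag(1,1,1,1,1,1,1,1,1,1,1,1,1,1,1,1,1,1,1,2).

Now H_k = ker ∂_k / im ∂_{k+1}, so:

  H_0: rank C_0 − rank ∂_1 = 10 − 9 = 1, and the invariant factors of ∂_1 are all 1, so H_0 = Z.
  H_1: rank ker ∂_1 − rank ∂_2 = (30 − 9) − 20 = 1, and ∂_2 has invariant factor 2 > 1, so H_1 = Z ⊕ Z/2.
  H_2: rank ker ∂_2 − rank ∂_3 = (20 − 20) − 0 = 0, and there is no ∂_3, so H_2 = 0.

As a check, the Euler characteristic is 10 − 30 + 20 = 0, which agrees with 1 − 1 + 0 = 0.

H_0 = Z,  H_1 = Z ⊕ Z/2,  H_2 = 0.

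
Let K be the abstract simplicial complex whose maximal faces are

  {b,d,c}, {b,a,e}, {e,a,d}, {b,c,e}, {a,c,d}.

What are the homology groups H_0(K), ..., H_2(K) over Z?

H_0 ≅ Z,  H_1 ≅ Z,  H_2 = 0.

Order the vertices as a < b < c < d < e. Listing each simplex with vertices in this order, K has dimension 2 with simplices:

  0-simplices (5): a, b, c, d, e
  1-simplices (10): ab, ac, ad, ae, bc, bd, be, cd, ce, de
  2-simplices (5): abe, acd, ade, bcd, bce

so the chain groups are C_0 ≅ Z^5, C_1 ≅ Z^10, C_2 ≅ Z^5.

Boundary ∂_1: C_1 → C_0 is given by ∂[p,q] = [q] − [p]. For instance
  ∂cd = d − c.
The 5×10 boundary matrix has rank 4 and Smith normal form diag(1,1,1,1).

The boundary map ∂_2: C_2 → C_1 acts by ∂[p,q,r] = [q,r] − [p,r] + [p,q]. For instance
  ∂acd = cd − ad + ac,
  ∂bcd = cd − bd + bc.
The resulting 10×5 matrix has rank 5, and its Smith normal form has invariant factors (1,1,1,1,1).

Computing H_k = (kernel of ∂_k) / (image of ∂_{k+1}):

  H_0: rank C_0 − rank ∂_1 = 5 − 4 = 1, and the invariant factors of ∂_1 are all 1, so H_0 = Z.
  H_1: rank ker ∂_1 − rank ∂_2 = (10 − 4) − 5 = 1, and the invariant factors of ∂_2 are all 1, so H_1 = Z.
  H_2: rank ker ∂_2 − rank ∂_3 = (5 − 5) − 0 = 0, and there is no ∂_3, so H_2 = 0.

As a check, the Euler characteristic is 5 − 10 + 5 = 0, which agrees with 1 − 1 + 0 = 0.
(K is a triangulation of the Möbius band.)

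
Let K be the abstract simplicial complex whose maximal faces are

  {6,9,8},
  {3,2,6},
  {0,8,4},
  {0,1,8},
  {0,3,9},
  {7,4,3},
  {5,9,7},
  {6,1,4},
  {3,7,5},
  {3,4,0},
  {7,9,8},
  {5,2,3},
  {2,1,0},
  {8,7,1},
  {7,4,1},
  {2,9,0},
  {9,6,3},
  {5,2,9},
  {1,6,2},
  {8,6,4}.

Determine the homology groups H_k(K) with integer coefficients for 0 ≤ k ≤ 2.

We work with the vertex ordering 0 < 1 < 2 < 3 < 4 < 5 < 6 < 7 < 8 < 9. The simplices of K, each written with vertices in increasing order, are:

  0-simplices (10): [0], [1], [2], [3], [4], [5], [6], [7], [8], [9]
  1-simplices (30): (30 of them)
  2-simplices (20): (20 of them)

so the chain groups are C_0 ≅ Z^10, C_1 ≅ Z^30, C_2 ≅ Z^20.

Boundary ∂_1: C_1 → C_0 maps an edge to its endpoints' difference, ∂[p,q] = q − p. For instance
  ∂[1,2] = [2] − [1].
This gives a 10×30 integer matrix of rank 9; reducing to Smith normal form yields diagonal entries (1,1,1,1,1,1,1,1,1).

∂_2: C_2 → C_1 maps a triangle to the signed sum of its edges. For instance
  ∂[2,3,5] = [3,5] − [2,5] + [2,3],
  ∂[0,1,8] = [1,8] − [0,8] + [0,1].
This gives a 30×20 integer matrix of rank 20; reducing to Smith normal form yields diagonal entries (1,1,1,1,1,1,1,1,1,1,1,1,1,1,1,1,1,1,1,2).

Now H_k = ker ∂_k / im ∂_{k+1}, so:

  H_0: rank C_0 − rank ∂_1 = 10 − 9 = 1, and the invariant factors of ∂_1 are all 1, so H_0 = Z.
  H_1: rank ker ∂_1 − rank ∂_2 = (30 − 9) − 20 = 1, and ∂_2 has invariant factor 2 > 1, so H_1 = Z × Z/2.
  H_2: rank ker ∂_2 − rank ∂_3 = (20 − 20) − 0 = 0, and there is no ∂_3, so H_2 = 0.

H_0 = Z,  H_1 = Z × Z/2,  H_2 = 0.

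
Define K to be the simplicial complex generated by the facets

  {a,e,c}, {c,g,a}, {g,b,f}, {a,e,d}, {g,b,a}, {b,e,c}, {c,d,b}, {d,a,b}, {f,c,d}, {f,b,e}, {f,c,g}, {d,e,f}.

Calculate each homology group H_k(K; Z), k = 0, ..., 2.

Take the total order a < b < c < d < e < f < g on the vertex set. Then K (dimension 2) consists of the simplices:

  0-simplices (7): a, b, c, d, e, f, g
  1-simplices (18): ab, ac, ad, ae, ag, bc, bd, be, bf, bg, cd, ce, cf, cg, de, df, ef, fg
  2-simplices (12): abd, abg, ace, acg, ade, bcd, bce, bef, bfg, cdf, cfg, def

giving chain groups C_0 ≅ Z^7, C_1 ≅ Z^18, C_2 ≅ Z^12.

∂_1: C_1 → C_0 maps an edge to its endpoints' difference, ∂[p,q] = q − p. For instance
  ∂ef = f − e.
As a 7×18 matrix over Z this has rank 6, with invariant factors (1,1,1,1,1,1).

The boundary map ∂_2: C_2 → C_1 acts by ∂[p,q,r] = [q,r] − [p,r] + [p,q]. For instance
  ∂bfg = fg − bg + bf,
  ∂ade = de − ae + ad.
The resulting 18×12 matrix has rank 12, and its Smith normal form has invariant factors (1,1,1,1,1,1,1,1,1,1,1,2).

From H_k ≅ ker(∂_k) / im(∂_{k+1}) we obtain:

  H_0: rank C_0 − rank ∂_1 = 7 − 6 = 1, and the invariant factors of ∂_1 are all 1, so H_0 = Z.
  H_1: rank ker ∂_1 − rank ∂_2 = (18 − 6) − 12 = 0, and ∂_2 has invariant factor 2 > 1, so H_1 = Z/2Z.
  H_2: rank ker ∂_2 − rank ∂_3 = (12 − 12) − 0 = 0, and there is no ∂_3, so H_2 = 0.

(K is a triangulation of the real projective plane RP^2.)

H_0 = Z,  H_1 = Z/2Z,  H_2 = 0.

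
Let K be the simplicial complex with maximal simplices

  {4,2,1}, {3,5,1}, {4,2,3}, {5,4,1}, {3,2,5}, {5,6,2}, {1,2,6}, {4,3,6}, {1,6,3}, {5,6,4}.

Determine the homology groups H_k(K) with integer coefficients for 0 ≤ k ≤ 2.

Fix the vertex order 1 < 2 < 3 < 4 < 5 < 6 and write every simplex with vertices in increasing order. Then dim K = 2 and the simplices of K are:

  0-simplices (6): [1], [2], [3], [4], [5], [6]
  1-simplices (15): [1,2], [1,3], [1,4], [1,5], [1,6], [2,3], [2,4], [2,5], [2,6], [3,4], [3,5], [3,6], [4,5], [4,6], [5,6]
  2-simplices (10): [1,2,4], [1,2,6], [1,3,5], [1,3,6], [1,4,5], [2,3,4], [2,3,5], [2,5,6], [3,4,6], [4,5,6]

giving chain groups C_0 ≅ Z^6, C_1 ≅ Z^15, C_2 ≅ Z^10.

Boundary ∂_1: C_1 → C_0 is given by ∂[p,q] = [q] − [p].
The 6×15 boundary matrix has rank 5 and Smith normal form diag(1,1,1,1,1).

The boundary map ∂_2: C_2 → C_1 maps a triangle to the signed sum of its edges. For instance
  ∂[3,4,6] = [4,6] − [3,6] + [3,4],
  ∂[1,3,5] = [3,5] − [1,5] + [1,3].
The 15×10 boundary matrix has rank 10 and Smith normal form diag(1,1,1,1,1,1,1,1,1,2).

Reading off H_k = ker ∂_k / im ∂_{k+1}:

  H_0: rank C_0 − rank ∂_1 = 6 − 5 = 1, and the invariant factors of ∂_1 are all 1, so H_0 ≅ Z.
  H_1: rank ker ∂_1 − rank ∂_2 = (15 − 5) − 10 = 0, and ∂_2 has invariant factor 2 > 1, so H_1 ≅ Z_2.
  H_2: rank ker ∂_2 − rank ∂_3 = (10 − 10) − 0 = 0, and there is no ∂_3, so H_2 ≅ 0.

(K is a triangulation of the real projective plane RP^2.)

H_0 ≅ Z,  H_1 ≅ Z_2,  H_2 = 0.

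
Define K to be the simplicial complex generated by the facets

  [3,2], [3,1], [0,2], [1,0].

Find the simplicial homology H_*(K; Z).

Order the vertices as 0 < 1 < 2 < 3. Listing each simplex with vertices in this order, K has dimension 1 with simplices:

  0-simplices (4): [0], [1], [2], [3]
  1-simplices (4): [0,1], [0,2], [1,3], [2,3]

Hence C_0 ≅ Z^4, C_1 ≅ Z^4.

Boundary ∂_1: C_1 → C_0 maps an edge to its endpoints' difference, ∂[p,q] = q − p. For instance
  ∂[0,1] = [1] − [0].
The resulting 4×4 matrix has rank 3, and its Smith normal form has invariant factors (1,1,1).

From H_k ≅ ker(∂_k) / im(∂_{k+1}) we obtain:

  H_0: rank C_0 − rank ∂_1 = 4 − 3 = 1, and the invariant factors of ∂_1 are all 1, so H_0 ≅ Z.
  H_1: rank ker ∂_1 − rank ∂_2 = (4 − 3) − 0 = 1, and there is no ∂_2, so H_1 ≅ Z.

H_0 = Z,  H_1 = Z.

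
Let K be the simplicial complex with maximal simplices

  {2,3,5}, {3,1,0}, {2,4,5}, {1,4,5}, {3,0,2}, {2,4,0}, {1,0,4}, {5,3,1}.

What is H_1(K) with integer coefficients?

We work with the vertex ordering 0 < 1 < 2 < 3 < 4 < 5. The simplices of K, each written with vertices in increasing order, are:

  0-simplices (6): [0], [1], [2], [3], [4], [5]
  1-simplices (12): [0,1], [0,2], [0,3], [0,4], [1,3], [1,4], [1,5], [2,3], [2,4], [2,5], [3,5], [4,5]
  2-simplices (8): [0,1,3], [0,1,4], [0,2,3], [0,2,4], [1,3,5], [1,4,5], [2,3,5], [2,4,5]

so the chain groups are C_0 ≅ Z^6, C_1 ≅ Z^12, C_2 ≅ Z^8.

The boundary map ∂_1: C_1 → C_0 sends each edge [p,q] (with p < q) to q − p. For instance
  ∂[0,3] = [3] − [0].
The 6×12 boundary matrix has rank 5 and Smith normal form diag(1,1,1,1,1).

∂_2: C_2 → C_1 sends each 2-simplex [p,q,r] to [q,r] − [p,r] + [p,q]. For instance
  ∂[0,2,3] = [2,3] − [0,3] + [0,2],
  ∂[0,2,4] = [2,4] − [0,4] + [0,2].
The resulting 12×8 matrix has rank 7, and its Smith normal form has invariant factors (1,1,1,1,1,1,1).

Reading off H_k = ker ∂_k / im ∂_{k+1}:

  H_1: rank ker ∂_1 − rank ∂_2 = (12 − 5) − 7 = 0, and the invariant factors of ∂_2 are all 1, so H_1 ≅ 0.

H_1 = 0.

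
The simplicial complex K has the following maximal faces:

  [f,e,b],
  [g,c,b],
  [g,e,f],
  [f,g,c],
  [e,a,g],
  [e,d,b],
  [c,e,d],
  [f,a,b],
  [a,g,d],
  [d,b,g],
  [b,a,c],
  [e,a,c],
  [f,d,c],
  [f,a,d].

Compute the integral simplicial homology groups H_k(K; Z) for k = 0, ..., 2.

Order the vertices as a < b < c < d < e < f < g. Listing each simplex with vertices in this order, K has dimension 2 with simplices:

  0-simplices (7): a, b, c, d, e, f, g
  1-simplices (21): ab, ac, ad, ae, af, ag, bc, bd, be, bf, bg, cd, ce, cf, cg, de, df, dg, ef, eg, fg
  2-simplices (14): abc, abf, ace, adf, adg, aeg, bcg, bde, bdg, bef, cde, cdf, cfg, efg

so the chain groups are C_0 ≅ Z^7, C_1 ≅ Z^21, C_2 ≅ Z^14.

Boundary ∂_1: C_1 → C_0 sends each edge [p,q] (with p < q) to q − p. For instance
  ∂df = f − d.
The resulting 7×21 matrix has rank 6, and its Smith normal form has invariant factors (1,1,1,1,1,1).

Boundary ∂_2: C_2 → C_1 maps a triangle to the signed sum of its edges. For instance
  ∂cde = de − ce + cd,
  ∂bcg = cg − bg + bc.
As a 21×14 matrix over Z this has rank 13, with invariant factors (1,1,1,1,1,1,1,1,1,1,1,1,1).

Now H_k = ker ∂_k / im ∂_{k+1}, so:

  H_0: rank C_0 − rank ∂_1 = 7 − 6 = 1, and the invariant factors of ∂_1 are all 1, so H_0 ≅ Z.
  H_1: rank ker ∂_1 − rank ∂_2 = (21 − 6) − 13 = 2, and the invariant factors of ∂_2 are all 1, so H_1 ≅ Z^2.
  H_2: rank ker ∂_2 − rank ∂_3 = (14 − 13) − 0 = 1, and there is no ∂_3, so H_2 ≅ Z.

(K is a triangulation of the torus T^2.)

H_0 ≅ Z,  H_1 ≅ Z^2,  H_2 ≅ Z.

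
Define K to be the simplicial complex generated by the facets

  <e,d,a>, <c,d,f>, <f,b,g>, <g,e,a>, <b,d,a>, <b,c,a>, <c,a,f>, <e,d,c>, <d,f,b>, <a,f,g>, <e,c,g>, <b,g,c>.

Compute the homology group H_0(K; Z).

Fix the vertex order a < b < c < d < e < f < g and write every simplex with vertices in increasing order. Then dim K = 2 and the simplices of K are:

  0-simplices (7): a, b, c, d, e, f, g
  1-simplices (18): ab, ac, ad, ae, af, ag, bc, bd, bf, bg, cd, ce, cf, cg, de, df, eg, fg
  2-simplices (12): abc, abd, acf, ade, aeg, afg, bcg, bdf, bfg, cde, cdf, ceg

Hence C_0 ≅ Z^7, C_1 ≅ Z^18, C_2 ≅ Z^12.

The boundary map ∂_1: C_1 → C_0 maps an edge to its endpoints' difference, ∂[p,q] = q − p.
As a 7×18 matrix over Z this has rank 6, with invariant factors (1,1,1,1,1,1).

Boundary ∂_2: C_2 → C_1 maps a triangle to the signed sum of its edges. For instance
  ∂abc = bc − ac + ab,
  ∂bcg = cg − bg + bc.
As a 18×12 matrix over Z this has rank 12, with invariant factors (1,1,1,1,1,1,1,1,1,1,1,2).

Now H_k = ker ∂_k / im ∂_{k+1}, so:

  H_0: rank C_0 − rank ∂_1 = 7 − 6 = 1, and the invariant factors of ∂_1 are all 1, so H_0 = Z.

H_0 ≅ Z.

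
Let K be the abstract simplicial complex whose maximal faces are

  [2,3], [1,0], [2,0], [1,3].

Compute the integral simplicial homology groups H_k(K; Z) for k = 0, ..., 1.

We work with the vertex ordering 0 < 1 < 2 < 3. The simplices of K, each written with vertices in increasing order, are:

  0-simplices (4): [0], [1], [2], [3]
  1-simplices (4): [0,1], [0,2], [1,3], [2,3]

Hence C_0 ≅ Z^4, C_1 ≅ Z^4.

Boundary ∂_1: C_1 → C_0 sends each edge [p,q] (with p < q) to q − p. For instance
  ∂[0,2] = [2] − [0].
As a 4×4 matrix over Z this has rank 3, with invariant factors (1,1,1).

From H_k ≅ ker(∂_k) / im(∂_{k+1}) we obtain:

  H_0: rank C_0 − rank ∂_1 = 4 − 3 = 1, and the invariant factors of ∂_1 are all 1, so H_0 = Z.
  H_1: rank ker ∂_1 − rank ∂_2 = (4 − 3) − 0 = 1, and there is no ∂_2, so H_1 = Z.

H_0 ≅ Z,  H_1 ≅ Z.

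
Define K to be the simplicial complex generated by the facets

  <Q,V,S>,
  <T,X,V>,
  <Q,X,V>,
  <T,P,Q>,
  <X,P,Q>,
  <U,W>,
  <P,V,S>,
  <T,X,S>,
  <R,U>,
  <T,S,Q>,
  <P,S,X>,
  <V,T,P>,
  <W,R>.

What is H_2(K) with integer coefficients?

K has 9 vertices, 18 edges, 10 triangles.
rank ∂_2 = 10, rank ∂_3 = 0 ⇒ b_2 = 10 − 10 − 0 = 0. So H_2 = 0.

H_2 = 0.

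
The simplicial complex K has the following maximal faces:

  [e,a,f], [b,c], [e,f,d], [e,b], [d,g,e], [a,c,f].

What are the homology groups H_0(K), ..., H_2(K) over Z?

We work with the vertex ordering a < b < c < d < e < f < g. The simplices of K, each written with vertices in increasing order, are:

  0-simplices (7): a, b, c, d, e, f, g
  1-simplices (11): ac, ae, af, bc, be, cf, de, df, dg, ef, eg
  2-simplices (4): acf, aef, def, deg

giving chain groups C_0 ≅ Z^7, C_1 ≅ Z^11, C_2 ≅ Z^4.

∂_1: C_1 → C_0 sends each edge [p,q] (with p < q) to q − p. For instance
  ∂de = e − d.
As a 7×11 matrix over Z this has rank 6, with invariant factors (1,1,1,1,1,1).

∂_2: C_2 → C_1 acts by ∂[p,q,r] = [q,r] − [p,r] + [p,q]. For instance
  ∂def = ef − df + de,
  ∂aef = ef − af + ae.
The resulting 11×4 matrix has rank 4, and its Smith normal form has invariant factors (1,1,1,1).

From H_k ≅ ker(∂_k) / im(∂_{k+1}) we obtain:

  H_0: rank C_0 − rank ∂_1 = 7 − 6 = 1, and the invariant factors of ∂_1 are all 1, so H_0 = Z.
  H_1: rank ker ∂_1 − rank ∂_2 = (11 − 6) − 4 = 1, and the invariant factors of ∂_2 are all 1, so H_1 = Z.
  H_2: rank ker ∂_2 − rank ∂_3 = (4 − 4) − 0 = 0, and there is no ∂_3, so H_2 = 0.

H_0 ≅ Z,  H_1 ≅ Z,  H_2 = 0.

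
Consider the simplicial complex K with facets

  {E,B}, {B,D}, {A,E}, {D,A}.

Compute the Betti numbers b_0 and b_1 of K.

b_0 = 1, b_1 = 1.

Order the vertices as A < B < D < E. Listing each simplex with vertices in this order, K has dimension 1 with simplices:

  0-simplices (4): A, B, D, E
  1-simplices (4): AD, AE, BD, BE

Hence C_0 ≅ Z^4, C_1 ≅ Z^4.

Boundary ∂_1: C_1 → C_0 maps an edge to its endpoints' difference, ∂[p,q] = q − p. For instance
  ∂AD = D − A.
This gives a 4×4 integer matrix of rank 3; reducing to Smith normal form yields diagonal entries (1,1,1).

From H_k ≅ ker(∂_k) / im(∂_{k+1}) we obtain:

  H_0: rank C_0 − rank ∂_1 = 4 − 3 = 1, and the invariant factors of ∂_1 are all 1, so H_0 ≅ Z.
  H_1: rank ker ∂_1 − rank ∂_2 = (4 − 3) − 0 = 1, and there is no ∂_2, so H_1 ≅ Z.

Hence the Betti numbers are b_0 = 1, b_1 = 1.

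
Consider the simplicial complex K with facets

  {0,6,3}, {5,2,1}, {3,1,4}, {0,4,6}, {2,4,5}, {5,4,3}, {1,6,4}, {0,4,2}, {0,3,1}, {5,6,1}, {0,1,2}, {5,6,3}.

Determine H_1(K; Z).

H_1 ≅ Z/2Z.

Take the total order 0 < 1 < 2 < 3 < 4 < 5 < 6 on the vertex set. Then K (dimension 2) consists of the simplices:

  0-simplices (7): [0], [1], [2], [3], [4], [5], [6]
  1-simplices (18): [0,1], [0,2], [0,3], [0,4], [0,6], [1,2], [1,3], [1,4], [1,5], [1,6], [2,4], [2,5], [3,4], [3,5], [3,6], [4,5], [4,6], [5,6]
  2-simplices (12): [0,1,2], [0,1,3], [0,2,4], [0,3,6], [0,4,6], [1,2,5], [1,3,4], [1,4,6], [1,5,6], [2,4,5], [3,4,5], [3,5,6]

Hence C_0 ≅ Z^7, C_1 ≅ Z^18, C_2 ≅ Z^12.

∂_1: C_1 → C_0 maps an edge to its endpoints' difference, ∂[p,q] = q − p. For instance
  ∂[1,5] = [5] − [1].
As a 7×18 matrix over Z this has rank 6, with invariant factors (1,1,1,1,1,1).

Boundary ∂_2: C_2 → C_1 maps a triangle to the signed sum of its edges. For instance
  ∂[1,5,6] = [5,6] − [1,6] + [1,5],
  ∂[0,4,6] = [4,6] − [0,6] + [0,4].
This gives a 18×12 integer matrix of rank 12; reducing to Smith normal form yields diagonal entries (1,1,1,1,1,1,1,1,1,1,1,2).

From H_k ≅ ker(∂_k) / im(∂_{k+1}) we obtain:

  H_1: rank ker ∂_1 − rank ∂_2 = (18 − 6) − 12 = 0, and ∂_2 has invariant factor 2 > 1, so H_1 ≅ Z/2Z.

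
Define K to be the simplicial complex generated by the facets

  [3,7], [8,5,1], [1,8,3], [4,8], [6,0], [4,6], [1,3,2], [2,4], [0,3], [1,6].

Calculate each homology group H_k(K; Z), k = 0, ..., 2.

H_0 = Z,  H_1 = Z^3,  H_2 = 0.

K has 9 vertices, 14 edges, 3 triangles.
rank ∂_0 = 0, rank ∂_1 = 8 ⇒ b_0 = 9 − 0 − 8 = 1; all invariant factors of ∂_1 are 1 so no torsion. So H_0 ≅ Z.
rank ∂_1 = 8, rank ∂_2 = 3 ⇒ b_1 = 14 − 8 − 3 = 3; all invariant factors of ∂_2 are 1 so no torsion. So H_1 ≅ Z^3.
rank ∂_2 = 3, rank ∂_3 = 0 ⇒ b_2 = 3 − 3 − 0 = 0. So H_2 ≅ 0.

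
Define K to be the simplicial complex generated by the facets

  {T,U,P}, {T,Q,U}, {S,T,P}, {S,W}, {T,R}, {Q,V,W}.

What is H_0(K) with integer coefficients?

H_0 = Z.

Take the total order P < Q < R < S < T < U < V < W on the vertex set. Then K (dimension 2) consists of the simplices:

  0-simplices (8): P, Q, R, S, T, U, V, W
  1-simplices (12): PS, PT, PU, QT, QU, QV, QW, RT, ST, SW, TU, VW
  2-simplices (4): PST, PTU, QTU, QVW

Hence C_0 ≅ Z^8, C_1 ≅ Z^12, C_2 ≅ Z^4.

Boundary ∂_1: C_1 → C_0 maps an edge to its endpoints' difference, ∂[p,q] = q − p.
As a 8×12 matrix over Z this has rank 7, with invariant factors (1,1,1,1,1,1,1).

The boundary map ∂_2: C_2 → C_1 sends each 2-simplex [p,q,r] to [q,r] − [p,r] + [p,q]. For instance
  ∂PST = ST − PT + PS,
  ∂QTU = TU − QU + QT.
This gives a 12×4 integer matrix of rank 4; reducing to Smith normal form yields diagonal entries (1,1,1,1).

Computing H_k = (kernel of ∂_k) / (image of ∂_{k+1}):

  H_0: rank C_0 − rank ∂_1 = 8 − 7 = 1, and the invariant factors of ∂_1 are all 1, so H_0 = Z.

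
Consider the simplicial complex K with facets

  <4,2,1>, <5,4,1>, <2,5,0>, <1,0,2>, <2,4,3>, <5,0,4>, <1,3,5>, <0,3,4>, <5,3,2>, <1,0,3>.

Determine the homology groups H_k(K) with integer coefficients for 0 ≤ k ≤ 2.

We work with the vertex ordering 0 < 1 < 2 < 3 < 4 < 5. The simplices of K, each written with vertices in increasing order, are:

  0-simplices (6): [0], [1], [2], [3], [4], [5]
  1-simplices (15): [0,1], [0,2], [0,3], [0,4], [0,5], [1,2], [1,3], [1,4], [1,5], [2,3], [2,4], [2,5], [3,4], [3,5], [4,5]
  2-simplices (10): [0,1,2], [0,1,3], [0,2,5], [0,3,4], [0,4,5], [1,2,4], [1,3,5], [1,4,5], [2,3,4], [2,3,5]

giving chain groups C_0 ≅ Z^6, C_1 ≅ Z^15, C_2 ≅ Z^10.

∂_1: C_1 → C_0 sends each edge [p,q] (with p < q) to q − p.
As a 6×15 matrix over Z this has rank 5, with invariant factors (1,1,1,1,1).

∂_2: C_2 → C_1 acts by ∂[p,q,r] = [q,r] − [p,r] + [p,q]. For instance
  ∂[0,3,4] = [3,4] − [0,4] + [0,3],
  ∂[0,4,5] = [4,5] − [0,5] + [0,4].
As a 15×10 matrix over Z this has rank 10, with invariant factors (1,1,1,1,1,1,1,1,1,2).

Now H_k = ker ∂_k / im ∂_{k+1}, so:

  H_0: rank C_0 − rank ∂_1 = 6 − 5 = 1, and the invariant factors of ∂_1 are all 1, so H_0 = Z.
  H_1: rank ker ∂_1 − rank ∂_2 = (15 − 5) − 10 = 0, and ∂_2 has invariant factor 2 > 1, so H_1 = Z/2.
  H_2: rank ker ∂_2 − rank ∂_3 = (10 − 10) − 0 = 0, and there is no ∂_3, so H_2 = 0.

As a check, the Euler characteristic is 6 − 15 + 10 = 1, which agrees with 1 − 0 + 0 = 1.
(K is a triangulation of the real projective plane RP^2.)

H_0 ≅ Z,  H_1 ≅ Z/2,  H_2 = 0.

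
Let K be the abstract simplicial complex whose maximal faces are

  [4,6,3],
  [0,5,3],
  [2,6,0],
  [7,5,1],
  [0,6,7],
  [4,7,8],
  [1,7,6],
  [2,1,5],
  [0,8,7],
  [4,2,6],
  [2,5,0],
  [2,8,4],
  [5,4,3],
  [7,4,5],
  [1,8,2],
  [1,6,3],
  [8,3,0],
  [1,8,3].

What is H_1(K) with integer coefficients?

H_1 ≅ Z^2.

Take the total order 0 < 1 < 2 < 3 < 4 < 5 < 6 < 7 < 8 on the vertex set. Then K (dimension 2) consists of the simplices:

  0-simplices (9): [0], [1], [2], [3], [4], [5], [6], [7], [8]
  1-simplices (27): (27 of them)
  2-simplices (18): [0,2,5], [0,2,6], [0,3,5], [0,3,8], [0,6,7], [0,7,8], [1,2,5], [1,2,8], [1,3,6], [1,3,8], [1,5,7], [1,6,7], [2,4,6], [2,4,8], [3,4,5], [3,4,6], [4,5,7], [4,7,8]

so the chain groups are C_0 ≅ Z^9, C_1 ≅ Z^27, C_2 ≅ Z^18.

The boundary map ∂_1: C_1 → C_0 maps an edge to its endpoints' difference, ∂[p,q] = q − p. For instance
  ∂[0,2] = [2] − [0].
As a 9×27 matrix over Z this has rank 8, with invariant factors (1,1,1,1,1,1,1,1).

The boundary map ∂_2: C_2 → C_1 maps a triangle to the signed sum of its edges. For instance
  ∂[0,2,5] = [2,5] − [0,5] + [0,2],
  ∂[0,2,6] = [2,6] − [0,6] + [0,2].
The 27×18 boundary matrix has rank 17 and Smith normal form diag(1,1,1,1,1,1,1,1,1,1,1,1,1,1,1,1,1).

From H_k ≅ ker(∂_k) / im(∂_{k+1}) we obtain:

  H_1: rank ker ∂_1 − rank ∂_2 = (27 − 8) − 17 = 2, and the invariant factors of ∂_2 are all 1, so H_1 ≅ Z^2.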